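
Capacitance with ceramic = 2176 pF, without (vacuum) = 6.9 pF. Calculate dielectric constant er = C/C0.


er = 2176 / 6.9 = 315.36

315.36


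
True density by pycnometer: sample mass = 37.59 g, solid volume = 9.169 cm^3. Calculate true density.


TD = 37.59 / 9.169 = 4.1 g/cm^3

4.1


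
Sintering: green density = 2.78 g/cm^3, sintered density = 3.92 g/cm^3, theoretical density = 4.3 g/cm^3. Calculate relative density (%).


Relative = 3.92 / 4.3 * 100 = 91.2%

91.2


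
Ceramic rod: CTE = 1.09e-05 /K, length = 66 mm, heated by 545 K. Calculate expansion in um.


dL = 1.09e-05 * 66 * 545 * 1000 = 392.073 um

392.073


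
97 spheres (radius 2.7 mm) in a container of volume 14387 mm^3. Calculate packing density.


V_sphere = 4/3*pi*2.7^3 = 82.448 mm^3
Total V = 97*82.448 = 7997.456 mm^3
PD = 7997.456 / 14387 = 0.556

0.556


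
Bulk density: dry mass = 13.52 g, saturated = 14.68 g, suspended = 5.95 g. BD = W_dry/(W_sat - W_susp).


BD = 13.52 / (14.68 - 5.95) = 13.52 / 8.73 = 1.549 g/cm^3

1.549


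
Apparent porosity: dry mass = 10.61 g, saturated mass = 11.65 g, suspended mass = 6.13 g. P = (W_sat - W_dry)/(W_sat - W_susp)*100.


P = (11.65 - 10.61) / (11.65 - 6.13) * 100 = 1.04 / 5.52 * 100 = 18.8%

18.8


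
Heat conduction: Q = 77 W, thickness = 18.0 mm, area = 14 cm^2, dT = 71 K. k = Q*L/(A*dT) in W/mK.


k = 77*18.0/1000/(14/10000*71) = 13.94 W/mK

13.94


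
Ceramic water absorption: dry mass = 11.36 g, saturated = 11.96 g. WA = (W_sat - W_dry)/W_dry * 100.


WA = (11.96 - 11.36) / 11.36 * 100 = 5.28%

5.28


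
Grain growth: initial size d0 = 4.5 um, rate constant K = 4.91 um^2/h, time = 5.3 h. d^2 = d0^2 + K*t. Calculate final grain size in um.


d^2 = 4.5^2 + 4.91*5.3 = 46.273
d = sqrt(46.273) = 6.8 um

6.8


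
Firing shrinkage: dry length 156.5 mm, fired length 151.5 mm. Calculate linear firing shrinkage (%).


FS = (156.5 - 151.5) / 156.5 * 100 = 3.19%

3.19


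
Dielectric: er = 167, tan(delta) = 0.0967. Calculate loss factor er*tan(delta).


Loss = 167 * 0.0967 = 16.149

16.149


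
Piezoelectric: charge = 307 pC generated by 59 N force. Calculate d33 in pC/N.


d33 = 307 / 59 = 5.2 pC/N

5.2


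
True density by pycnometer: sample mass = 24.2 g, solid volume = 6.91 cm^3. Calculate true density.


TD = 24.2 / 6.91 = 3.502 g/cm^3

3.502


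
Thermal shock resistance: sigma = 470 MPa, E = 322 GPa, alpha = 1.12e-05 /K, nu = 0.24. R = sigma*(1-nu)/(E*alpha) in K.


R = 470*(1-0.24)/(322*1000*1.12e-05) = 99 K

99


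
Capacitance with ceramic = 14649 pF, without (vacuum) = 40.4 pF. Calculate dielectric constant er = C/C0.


er = 14649 / 40.4 = 362.6

362.6


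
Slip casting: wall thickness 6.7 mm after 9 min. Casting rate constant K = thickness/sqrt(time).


K = 6.7 / sqrt(9) = 6.7 / 3.0 = 2.233 mm/min^0.5

2.233


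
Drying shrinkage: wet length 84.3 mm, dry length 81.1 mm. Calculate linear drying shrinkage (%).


DS = (84.3 - 81.1) / 84.3 * 100 = 3.8%

3.8


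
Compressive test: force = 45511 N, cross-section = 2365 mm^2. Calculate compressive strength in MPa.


CS = 45511 / 2365 = 19.2 MPa

19.2


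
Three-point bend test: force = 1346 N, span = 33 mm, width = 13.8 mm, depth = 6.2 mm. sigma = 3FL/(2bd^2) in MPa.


sigma = 3*1346*33/(2*13.8*6.2^2) = 125.6 MPa

125.6


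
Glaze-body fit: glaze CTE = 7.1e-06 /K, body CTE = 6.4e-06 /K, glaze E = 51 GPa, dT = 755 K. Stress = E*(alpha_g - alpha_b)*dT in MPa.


Stress = 51*1000*(7.1e-06 - 6.4e-06)*755 = 27.0 MPa

27.0


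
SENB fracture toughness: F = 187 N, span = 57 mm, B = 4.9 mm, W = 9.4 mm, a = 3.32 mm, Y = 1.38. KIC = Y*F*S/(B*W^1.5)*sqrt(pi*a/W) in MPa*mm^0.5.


KIC = 1.38*187*57/(4.9*9.4^1.5)*sqrt(pi*3.32/9.4) = 109.72

109.72


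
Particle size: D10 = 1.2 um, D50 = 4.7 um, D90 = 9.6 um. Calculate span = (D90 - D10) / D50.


Span = (9.6 - 1.2) / 4.7 = 8.4 / 4.7 = 1.787

1.787


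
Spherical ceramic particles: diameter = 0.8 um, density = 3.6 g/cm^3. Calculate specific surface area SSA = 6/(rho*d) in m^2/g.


SSA = 6 / (3.6 * 0.8) = 2.083 m^2/g

2.083


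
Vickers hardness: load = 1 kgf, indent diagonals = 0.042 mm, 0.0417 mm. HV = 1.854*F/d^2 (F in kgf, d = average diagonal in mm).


d_avg = (0.042+0.0417)/2 = 0.04185 mm
HV = 1.854*1/0.04185^2 = 1059

1059


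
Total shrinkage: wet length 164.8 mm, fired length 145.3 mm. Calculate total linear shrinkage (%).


TS = (164.8 - 145.3) / 164.8 * 100 = 11.83%

11.83


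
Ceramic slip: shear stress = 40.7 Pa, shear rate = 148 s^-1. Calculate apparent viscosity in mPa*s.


eta = tau/gamma * 1000 = 40.7/148 * 1000 = 275.0 mPa*s

275.0


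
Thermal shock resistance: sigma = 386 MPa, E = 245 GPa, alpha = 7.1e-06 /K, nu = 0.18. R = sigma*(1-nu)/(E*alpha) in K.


R = 386*(1-0.18)/(245*1000*7.1e-06) = 182 K

182


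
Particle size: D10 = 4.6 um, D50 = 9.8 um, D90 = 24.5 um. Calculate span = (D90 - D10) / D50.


Span = (24.5 - 4.6) / 9.8 = 19.9 / 9.8 = 2.031

2.031


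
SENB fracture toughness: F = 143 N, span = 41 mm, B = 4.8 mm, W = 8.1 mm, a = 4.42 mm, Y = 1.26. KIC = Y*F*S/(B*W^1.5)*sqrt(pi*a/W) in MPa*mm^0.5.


KIC = 1.26*143*41/(4.8*8.1^1.5)*sqrt(pi*4.42/8.1) = 87.41

87.41


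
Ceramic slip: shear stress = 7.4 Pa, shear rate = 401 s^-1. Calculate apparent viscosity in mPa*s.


eta = tau/gamma * 1000 = 7.4/401 * 1000 = 18.5 mPa*s

18.5


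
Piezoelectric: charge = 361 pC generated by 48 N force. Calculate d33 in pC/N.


d33 = 361 / 48 = 7.5 pC/N

7.5


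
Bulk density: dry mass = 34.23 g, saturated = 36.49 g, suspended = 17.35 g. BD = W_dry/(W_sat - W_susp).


BD = 34.23 / (36.49 - 17.35) = 34.23 / 19.14 = 1.788 g/cm^3

1.788


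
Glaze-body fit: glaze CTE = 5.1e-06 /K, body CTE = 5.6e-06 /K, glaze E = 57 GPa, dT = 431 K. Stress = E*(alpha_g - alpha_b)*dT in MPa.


Stress = 57*1000*(5.1e-06 - 5.6e-06)*431 = -12.3 MPa

-12.3


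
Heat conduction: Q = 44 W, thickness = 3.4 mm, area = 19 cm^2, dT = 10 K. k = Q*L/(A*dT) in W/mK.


k = 44*3.4/1000/(19/10000*10) = 7.87 W/mK

7.87


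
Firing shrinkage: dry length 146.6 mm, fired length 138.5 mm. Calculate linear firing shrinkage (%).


FS = (146.6 - 138.5) / 146.6 * 100 = 5.53%

5.53


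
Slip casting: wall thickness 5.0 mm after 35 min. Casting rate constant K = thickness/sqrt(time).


K = 5.0 / sqrt(35) = 5.0 / 5.9161 = 0.845 mm/min^0.5

0.845


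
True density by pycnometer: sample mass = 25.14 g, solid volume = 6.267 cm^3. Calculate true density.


TD = 25.14 / 6.267 = 4.011 g/cm^3

4.011


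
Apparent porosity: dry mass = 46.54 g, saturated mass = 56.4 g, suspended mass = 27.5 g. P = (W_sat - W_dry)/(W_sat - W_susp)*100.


P = (56.4 - 46.54) / (56.4 - 27.5) * 100 = 9.86 / 28.9 * 100 = 34.1%

34.1


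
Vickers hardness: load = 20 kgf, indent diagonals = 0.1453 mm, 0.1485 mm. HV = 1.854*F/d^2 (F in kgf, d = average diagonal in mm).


d_avg = (0.1453+0.1485)/2 = 0.1469 mm
HV = 1.854*20/0.1469^2 = 1718

1718


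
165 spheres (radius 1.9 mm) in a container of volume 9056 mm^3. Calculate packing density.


V_sphere = 4/3*pi*1.9^3 = 28.7309 mm^3
Total V = 165*28.7309 = 4740.5985 mm^3
PD = 4740.5985 / 9056 = 0.523

0.523


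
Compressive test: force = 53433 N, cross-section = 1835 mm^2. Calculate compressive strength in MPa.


CS = 53433 / 1835 = 29.1 MPa

29.1


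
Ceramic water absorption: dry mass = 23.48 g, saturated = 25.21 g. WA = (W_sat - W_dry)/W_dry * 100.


WA = (25.21 - 23.48) / 23.48 * 100 = 7.37%

7.37


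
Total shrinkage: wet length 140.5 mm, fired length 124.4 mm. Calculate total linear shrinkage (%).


TS = (140.5 - 124.4) / 140.5 * 100 = 11.46%

11.46


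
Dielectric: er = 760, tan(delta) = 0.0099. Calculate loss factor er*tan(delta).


Loss = 760 * 0.0099 = 7.524

7.524


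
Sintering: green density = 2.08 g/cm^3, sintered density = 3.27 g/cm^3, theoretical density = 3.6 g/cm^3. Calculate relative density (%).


Relative = 3.27 / 3.6 * 100 = 90.8%

90.8


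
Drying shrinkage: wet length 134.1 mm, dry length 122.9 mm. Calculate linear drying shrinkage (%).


DS = (134.1 - 122.9) / 134.1 * 100 = 8.35%

8.35


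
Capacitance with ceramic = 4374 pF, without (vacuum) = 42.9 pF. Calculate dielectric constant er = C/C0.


er = 4374 / 42.9 = 101.96

101.96


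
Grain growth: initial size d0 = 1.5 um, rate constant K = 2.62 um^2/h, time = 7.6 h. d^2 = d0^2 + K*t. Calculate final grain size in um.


d^2 = 1.5^2 + 2.62*7.6 = 22.162
d = sqrt(22.162) = 4.71 um

4.71


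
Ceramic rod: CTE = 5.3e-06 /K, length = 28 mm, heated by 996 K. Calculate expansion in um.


dL = 5.3e-06 * 28 * 996 * 1000 = 147.806 um

147.806


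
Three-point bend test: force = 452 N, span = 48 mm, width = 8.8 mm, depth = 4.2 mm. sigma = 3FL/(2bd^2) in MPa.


sigma = 3*452*48/(2*8.8*4.2^2) = 209.6 MPa

209.6


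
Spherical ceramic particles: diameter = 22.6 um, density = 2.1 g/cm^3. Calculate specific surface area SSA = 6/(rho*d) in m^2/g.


SSA = 6 / (2.1 * 22.6) = 0.126 m^2/g

0.126


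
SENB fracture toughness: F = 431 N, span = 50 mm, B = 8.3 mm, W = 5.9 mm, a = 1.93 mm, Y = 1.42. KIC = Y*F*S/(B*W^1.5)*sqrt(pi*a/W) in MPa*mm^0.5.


KIC = 1.42*431*50/(8.3*5.9^1.5)*sqrt(pi*1.93/5.9) = 260.8

260.8


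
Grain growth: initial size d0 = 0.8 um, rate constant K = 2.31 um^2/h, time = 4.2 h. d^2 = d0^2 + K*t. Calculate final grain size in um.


d^2 = 0.8^2 + 2.31*4.2 = 10.342
d = sqrt(10.342) = 3.22 um

3.22


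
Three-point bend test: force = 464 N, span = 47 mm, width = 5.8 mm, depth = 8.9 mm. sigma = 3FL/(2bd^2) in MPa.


sigma = 3*464*47/(2*5.8*8.9^2) = 71.2 MPa

71.2


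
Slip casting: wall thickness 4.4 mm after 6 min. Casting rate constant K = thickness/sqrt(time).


K = 4.4 / sqrt(6) = 4.4 / 2.4495 = 1.796 mm/min^0.5

1.796


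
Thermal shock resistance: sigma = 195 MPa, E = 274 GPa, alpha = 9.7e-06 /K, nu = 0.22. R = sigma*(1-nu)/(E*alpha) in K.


R = 195*(1-0.22)/(274*1000*9.7e-06) = 57 K

57


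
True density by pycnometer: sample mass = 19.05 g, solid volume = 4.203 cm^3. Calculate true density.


TD = 19.05 / 4.203 = 4.532 g/cm^3

4.532


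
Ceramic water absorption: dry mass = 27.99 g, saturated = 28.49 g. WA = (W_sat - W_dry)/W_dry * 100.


WA = (28.49 - 27.99) / 27.99 * 100 = 1.79%

1.79


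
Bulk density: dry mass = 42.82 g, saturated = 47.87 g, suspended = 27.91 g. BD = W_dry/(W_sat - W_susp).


BD = 42.82 / (47.87 - 27.91) = 42.82 / 19.96 = 2.145 g/cm^3

2.145


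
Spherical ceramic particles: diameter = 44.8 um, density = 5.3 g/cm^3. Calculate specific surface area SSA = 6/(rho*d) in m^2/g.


SSA = 6 / (5.3 * 44.8) = 0.025 m^2/g

0.025


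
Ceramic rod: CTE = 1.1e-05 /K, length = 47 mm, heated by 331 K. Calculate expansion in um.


dL = 1.1e-05 * 47 * 331 * 1000 = 171.127 um

171.127


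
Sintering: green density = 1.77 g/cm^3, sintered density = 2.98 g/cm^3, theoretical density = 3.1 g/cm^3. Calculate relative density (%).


Relative = 2.98 / 3.1 * 100 = 96.1%

96.1


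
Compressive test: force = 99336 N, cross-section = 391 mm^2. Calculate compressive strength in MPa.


CS = 99336 / 391 = 254.1 MPa

254.1


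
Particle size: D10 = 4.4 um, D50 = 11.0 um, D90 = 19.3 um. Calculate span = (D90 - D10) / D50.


Span = (19.3 - 4.4) / 11.0 = 14.9 / 11.0 = 1.355

1.355


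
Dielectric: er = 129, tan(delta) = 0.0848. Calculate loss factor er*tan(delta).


Loss = 129 * 0.0848 = 10.939

10.939


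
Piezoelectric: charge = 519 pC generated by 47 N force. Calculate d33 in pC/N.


d33 = 519 / 47 = 11.0 pC/N

11.0


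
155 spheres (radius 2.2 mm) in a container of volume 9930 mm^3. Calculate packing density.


V_sphere = 4/3*pi*2.2^3 = 44.6022 mm^3
Total V = 155*44.6022 = 6913.341 mm^3
PD = 6913.341 / 9930 = 0.696

0.696


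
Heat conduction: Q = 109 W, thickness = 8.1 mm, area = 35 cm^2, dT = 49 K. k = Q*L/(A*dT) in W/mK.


k = 109*8.1/1000/(35/10000*49) = 5.15 W/mK

5.15


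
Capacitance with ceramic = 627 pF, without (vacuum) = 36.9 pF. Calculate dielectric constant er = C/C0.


er = 627 / 36.9 = 16.99

16.99


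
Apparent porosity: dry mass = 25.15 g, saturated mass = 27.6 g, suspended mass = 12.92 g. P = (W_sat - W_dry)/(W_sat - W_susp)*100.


P = (27.6 - 25.15) / (27.6 - 12.92) * 100 = 2.45 / 14.68 * 100 = 16.7%

16.7


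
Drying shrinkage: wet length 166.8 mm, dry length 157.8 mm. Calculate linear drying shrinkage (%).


DS = (166.8 - 157.8) / 166.8 * 100 = 5.4%

5.4


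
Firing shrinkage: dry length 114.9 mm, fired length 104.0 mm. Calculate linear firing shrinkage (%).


FS = (114.9 - 104.0) / 114.9 * 100 = 9.49%

9.49


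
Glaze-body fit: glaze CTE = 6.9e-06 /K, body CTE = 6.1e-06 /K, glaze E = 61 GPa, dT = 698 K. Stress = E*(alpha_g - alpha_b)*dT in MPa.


Stress = 61*1000*(6.9e-06 - 6.1e-06)*698 = 34.1 MPa

34.1


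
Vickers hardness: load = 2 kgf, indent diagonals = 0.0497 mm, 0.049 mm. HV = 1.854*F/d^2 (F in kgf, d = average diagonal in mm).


d_avg = (0.0497+0.049)/2 = 0.04935 mm
HV = 1.854*2/0.04935^2 = 1523

1523


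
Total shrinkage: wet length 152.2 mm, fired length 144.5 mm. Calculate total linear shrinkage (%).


TS = (152.2 - 144.5) / 152.2 * 100 = 5.06%

5.06


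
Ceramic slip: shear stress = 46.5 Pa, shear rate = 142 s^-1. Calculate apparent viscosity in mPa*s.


eta = tau/gamma * 1000 = 46.5/142 * 1000 = 327.5 mPa*s

327.5


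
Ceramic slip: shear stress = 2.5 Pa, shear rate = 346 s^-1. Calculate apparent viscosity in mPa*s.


eta = tau/gamma * 1000 = 2.5/346 * 1000 = 7.2 mPa*s

7.2


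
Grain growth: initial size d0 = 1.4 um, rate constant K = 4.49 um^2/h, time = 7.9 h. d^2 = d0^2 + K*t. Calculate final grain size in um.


d^2 = 1.4^2 + 4.49*7.9 = 37.431
d = sqrt(37.431) = 6.12 um

6.12


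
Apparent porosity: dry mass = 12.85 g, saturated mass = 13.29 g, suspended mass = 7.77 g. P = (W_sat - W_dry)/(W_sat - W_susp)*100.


P = (13.29 - 12.85) / (13.29 - 7.77) * 100 = 0.44 / 5.52 * 100 = 8.0%

8.0


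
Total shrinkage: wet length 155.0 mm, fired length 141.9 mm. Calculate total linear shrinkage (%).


TS = (155.0 - 141.9) / 155.0 * 100 = 8.45%

8.45


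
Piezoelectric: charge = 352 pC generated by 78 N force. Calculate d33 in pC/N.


d33 = 352 / 78 = 4.5 pC/N

4.5


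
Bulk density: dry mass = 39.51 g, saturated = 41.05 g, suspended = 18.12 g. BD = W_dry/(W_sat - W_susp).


BD = 39.51 / (41.05 - 18.12) = 39.51 / 22.93 = 1.723 g/cm^3

1.723


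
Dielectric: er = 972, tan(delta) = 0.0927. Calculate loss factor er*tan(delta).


Loss = 972 * 0.0927 = 90.104

90.104


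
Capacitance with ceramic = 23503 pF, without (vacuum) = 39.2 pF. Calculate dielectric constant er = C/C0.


er = 23503 / 39.2 = 599.57

599.57


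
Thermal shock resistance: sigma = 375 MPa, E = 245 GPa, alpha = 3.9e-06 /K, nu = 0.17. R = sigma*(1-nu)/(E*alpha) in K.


R = 375*(1-0.17)/(245*1000*3.9e-06) = 326 K

326


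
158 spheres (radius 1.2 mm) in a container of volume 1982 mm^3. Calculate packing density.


V_sphere = 4/3*pi*1.2^3 = 7.2382 mm^3
Total V = 158*7.2382 = 1143.6356 mm^3
PD = 1143.6356 / 1982 = 0.577

0.577


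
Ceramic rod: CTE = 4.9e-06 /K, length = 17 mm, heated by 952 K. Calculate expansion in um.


dL = 4.9e-06 * 17 * 952 * 1000 = 79.302 um

79.302


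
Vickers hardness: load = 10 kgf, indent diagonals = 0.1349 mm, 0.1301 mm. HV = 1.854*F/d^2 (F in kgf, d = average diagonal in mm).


d_avg = (0.1349+0.1301)/2 = 0.1325 mm
HV = 1.854*10/0.1325^2 = 1056

1056


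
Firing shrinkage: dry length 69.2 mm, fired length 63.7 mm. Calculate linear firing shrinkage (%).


FS = (69.2 - 63.7) / 69.2 * 100 = 7.95%

7.95


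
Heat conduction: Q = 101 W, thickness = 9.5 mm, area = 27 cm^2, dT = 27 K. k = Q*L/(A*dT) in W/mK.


k = 101*9.5/1000/(27/10000*27) = 13.16 W/mK

13.16


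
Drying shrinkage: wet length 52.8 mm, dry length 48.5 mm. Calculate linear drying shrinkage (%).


DS = (52.8 - 48.5) / 52.8 * 100 = 8.14%

8.14


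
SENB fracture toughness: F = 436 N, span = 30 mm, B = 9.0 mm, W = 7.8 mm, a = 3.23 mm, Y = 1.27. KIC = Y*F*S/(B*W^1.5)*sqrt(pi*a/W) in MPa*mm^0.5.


KIC = 1.27*436*30/(9.0*7.8^1.5)*sqrt(pi*3.23/7.8) = 96.64

96.64


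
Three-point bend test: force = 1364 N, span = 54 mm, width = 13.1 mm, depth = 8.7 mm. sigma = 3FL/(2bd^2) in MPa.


sigma = 3*1364*54/(2*13.1*8.7^2) = 111.4 MPa

111.4


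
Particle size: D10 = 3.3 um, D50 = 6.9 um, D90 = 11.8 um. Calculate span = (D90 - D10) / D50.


Span = (11.8 - 3.3) / 6.9 = 8.5 / 6.9 = 1.232

1.232


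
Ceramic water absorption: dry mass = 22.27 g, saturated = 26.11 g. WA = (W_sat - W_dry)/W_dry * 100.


WA = (26.11 - 22.27) / 22.27 * 100 = 17.24%

17.24


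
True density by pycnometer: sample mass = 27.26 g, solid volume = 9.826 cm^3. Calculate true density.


TD = 27.26 / 9.826 = 2.774 g/cm^3

2.774


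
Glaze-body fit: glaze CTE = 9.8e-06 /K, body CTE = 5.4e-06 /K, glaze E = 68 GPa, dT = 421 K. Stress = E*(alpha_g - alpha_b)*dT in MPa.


Stress = 68*1000*(9.8e-06 - 5.4e-06)*421 = 126.0 MPa

126.0


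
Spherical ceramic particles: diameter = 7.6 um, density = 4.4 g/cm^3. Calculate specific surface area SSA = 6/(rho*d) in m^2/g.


SSA = 6 / (4.4 * 7.6) = 0.179 m^2/g

0.179


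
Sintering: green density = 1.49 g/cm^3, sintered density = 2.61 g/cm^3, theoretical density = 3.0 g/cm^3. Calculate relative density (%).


Relative = 2.61 / 3.0 * 100 = 87.0%

87.0


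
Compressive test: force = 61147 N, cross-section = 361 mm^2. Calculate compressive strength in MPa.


CS = 61147 / 361 = 169.4 MPa

169.4


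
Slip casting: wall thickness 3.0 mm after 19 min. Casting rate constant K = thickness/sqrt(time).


K = 3.0 / sqrt(19) = 3.0 / 4.3589 = 0.688 mm/min^0.5

0.688


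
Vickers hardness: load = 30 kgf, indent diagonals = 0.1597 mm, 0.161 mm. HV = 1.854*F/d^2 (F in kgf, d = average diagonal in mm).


d_avg = (0.1597+0.161)/2 = 0.16035 mm
HV = 1.854*30/0.16035^2 = 2163

2163


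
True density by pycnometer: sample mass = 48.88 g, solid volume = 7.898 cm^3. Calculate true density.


TD = 48.88 / 7.898 = 6.189 g/cm^3

6.189


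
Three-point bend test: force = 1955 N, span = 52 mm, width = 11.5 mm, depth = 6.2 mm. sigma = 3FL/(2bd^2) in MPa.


sigma = 3*1955*52/(2*11.5*6.2^2) = 345.0 MPa

345.0


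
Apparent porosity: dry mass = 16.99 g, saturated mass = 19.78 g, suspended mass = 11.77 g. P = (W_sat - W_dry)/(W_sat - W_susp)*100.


P = (19.78 - 16.99) / (19.78 - 11.77) * 100 = 2.79 / 8.01 * 100 = 34.8%

34.8


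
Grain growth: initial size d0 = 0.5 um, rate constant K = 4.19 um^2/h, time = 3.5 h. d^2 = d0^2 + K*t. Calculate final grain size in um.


d^2 = 0.5^2 + 4.19*3.5 = 14.915
d = sqrt(14.915) = 3.86 um

3.86


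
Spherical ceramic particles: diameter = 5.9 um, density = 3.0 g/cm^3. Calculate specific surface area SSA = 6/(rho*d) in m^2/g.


SSA = 6 / (3.0 * 5.9) = 0.339 m^2/g

0.339


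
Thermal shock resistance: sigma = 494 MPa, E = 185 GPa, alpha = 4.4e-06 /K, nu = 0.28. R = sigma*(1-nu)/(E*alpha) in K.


R = 494*(1-0.28)/(185*1000*4.4e-06) = 437 K

437


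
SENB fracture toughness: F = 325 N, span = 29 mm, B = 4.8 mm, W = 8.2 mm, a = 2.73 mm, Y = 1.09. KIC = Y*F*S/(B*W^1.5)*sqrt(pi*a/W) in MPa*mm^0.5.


KIC = 1.09*325*29/(4.8*8.2^1.5)*sqrt(pi*2.73/8.2) = 93.22

93.22


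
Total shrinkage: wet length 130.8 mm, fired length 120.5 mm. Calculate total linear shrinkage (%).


TS = (130.8 - 120.5) / 130.8 * 100 = 7.87%

7.87


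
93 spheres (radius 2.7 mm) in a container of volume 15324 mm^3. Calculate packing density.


V_sphere = 4/3*pi*2.7^3 = 82.448 mm^3
Total V = 93*82.448 = 7667.664 mm^3
PD = 7667.664 / 15324 = 0.5

0.5


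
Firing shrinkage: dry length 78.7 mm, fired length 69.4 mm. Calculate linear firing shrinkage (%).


FS = (78.7 - 69.4) / 78.7 * 100 = 11.82%

11.82


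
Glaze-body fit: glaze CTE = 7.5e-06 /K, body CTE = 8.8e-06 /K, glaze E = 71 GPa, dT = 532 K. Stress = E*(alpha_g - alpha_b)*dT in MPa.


Stress = 71*1000*(7.5e-06 - 8.8e-06)*532 = -49.1 MPa

-49.1


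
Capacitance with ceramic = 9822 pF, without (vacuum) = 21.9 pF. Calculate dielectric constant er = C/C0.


er = 9822 / 21.9 = 448.49

448.49


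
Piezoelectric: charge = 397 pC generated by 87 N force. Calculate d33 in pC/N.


d33 = 397 / 87 = 4.6 pC/N

4.6


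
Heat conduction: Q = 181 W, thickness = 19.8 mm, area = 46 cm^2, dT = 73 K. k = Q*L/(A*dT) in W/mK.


k = 181*19.8/1000/(46/10000*73) = 10.67 W/mK

10.67


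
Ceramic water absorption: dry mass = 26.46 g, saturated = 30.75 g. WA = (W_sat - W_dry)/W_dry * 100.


WA = (30.75 - 26.46) / 26.46 * 100 = 16.21%

16.21


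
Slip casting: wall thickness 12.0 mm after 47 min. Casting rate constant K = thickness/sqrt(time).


K = 12.0 / sqrt(47) = 12.0 / 6.8557 = 1.75 mm/min^0.5

1.75


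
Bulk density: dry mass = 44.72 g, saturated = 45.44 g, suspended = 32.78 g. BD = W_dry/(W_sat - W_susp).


BD = 44.72 / (45.44 - 32.78) = 44.72 / 12.66 = 3.532 g/cm^3

3.532


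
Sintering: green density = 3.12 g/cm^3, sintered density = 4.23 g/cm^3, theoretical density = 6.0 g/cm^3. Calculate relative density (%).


Relative = 4.23 / 6.0 * 100 = 70.5%

70.5


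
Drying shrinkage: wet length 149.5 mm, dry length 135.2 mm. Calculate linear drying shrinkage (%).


DS = (149.5 - 135.2) / 149.5 * 100 = 9.57%

9.57


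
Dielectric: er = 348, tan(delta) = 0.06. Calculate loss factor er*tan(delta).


Loss = 348 * 0.06 = 20.88

20.88


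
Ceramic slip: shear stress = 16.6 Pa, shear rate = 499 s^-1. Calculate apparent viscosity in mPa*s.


eta = tau/gamma * 1000 = 16.6/499 * 1000 = 33.3 mPa*s

33.3


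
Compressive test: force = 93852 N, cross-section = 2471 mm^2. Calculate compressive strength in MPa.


CS = 93852 / 2471 = 38.0 MPa

38.0


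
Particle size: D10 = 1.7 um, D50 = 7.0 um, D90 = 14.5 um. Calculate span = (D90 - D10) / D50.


Span = (14.5 - 1.7) / 7.0 = 12.8 / 7.0 = 1.829

1.829


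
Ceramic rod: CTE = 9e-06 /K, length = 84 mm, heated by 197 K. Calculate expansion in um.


dL = 9e-06 * 84 * 197 * 1000 = 148.932 um

148.932


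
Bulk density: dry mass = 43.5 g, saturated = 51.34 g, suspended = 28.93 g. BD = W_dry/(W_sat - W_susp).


BD = 43.5 / (51.34 - 28.93) = 43.5 / 22.41 = 1.941 g/cm^3

1.941


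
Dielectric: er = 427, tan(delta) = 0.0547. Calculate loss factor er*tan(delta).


Loss = 427 * 0.0547 = 23.357

23.357


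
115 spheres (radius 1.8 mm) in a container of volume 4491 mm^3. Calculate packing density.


V_sphere = 4/3*pi*1.8^3 = 24.429 mm^3
Total V = 115*24.429 = 2809.335 mm^3
PD = 2809.335 / 4491 = 0.626

0.626


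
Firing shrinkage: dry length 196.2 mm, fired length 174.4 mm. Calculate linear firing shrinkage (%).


FS = (196.2 - 174.4) / 196.2 * 100 = 11.11%

11.11


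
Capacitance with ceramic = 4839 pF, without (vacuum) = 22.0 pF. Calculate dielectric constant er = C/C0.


er = 4839 / 22.0 = 219.95

219.95


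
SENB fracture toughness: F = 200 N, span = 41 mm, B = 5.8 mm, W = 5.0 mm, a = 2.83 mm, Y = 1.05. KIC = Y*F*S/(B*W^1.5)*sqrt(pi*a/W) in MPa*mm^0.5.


KIC = 1.05*200*41/(5.8*5.0^1.5)*sqrt(pi*2.83/5.0) = 177.05

177.05


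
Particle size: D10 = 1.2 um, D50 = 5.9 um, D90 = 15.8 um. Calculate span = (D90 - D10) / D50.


Span = (15.8 - 1.2) / 5.9 = 14.6 / 5.9 = 2.475

2.475


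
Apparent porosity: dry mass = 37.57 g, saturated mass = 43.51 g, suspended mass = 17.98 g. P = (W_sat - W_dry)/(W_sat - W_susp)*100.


P = (43.51 - 37.57) / (43.51 - 17.98) * 100 = 5.94 / 25.53 * 100 = 23.3%

23.3


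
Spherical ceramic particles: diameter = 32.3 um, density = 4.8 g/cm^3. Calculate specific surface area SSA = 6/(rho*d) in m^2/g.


SSA = 6 / (4.8 * 32.3) = 0.039 m^2/g

0.039


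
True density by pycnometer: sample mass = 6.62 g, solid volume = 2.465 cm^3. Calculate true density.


TD = 6.62 / 2.465 = 2.686 g/cm^3

2.686


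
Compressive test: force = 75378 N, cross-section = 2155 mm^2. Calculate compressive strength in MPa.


CS = 75378 / 2155 = 35.0 MPa

35.0


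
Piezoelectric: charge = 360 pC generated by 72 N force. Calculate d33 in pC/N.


d33 = 360 / 72 = 5.0 pC/N

5.0


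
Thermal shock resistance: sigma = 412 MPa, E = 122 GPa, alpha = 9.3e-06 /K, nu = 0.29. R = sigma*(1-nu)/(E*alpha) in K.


R = 412*(1-0.29)/(122*1000*9.3e-06) = 258 K

258


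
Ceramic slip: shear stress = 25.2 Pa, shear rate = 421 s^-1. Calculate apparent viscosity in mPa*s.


eta = tau/gamma * 1000 = 25.2/421 * 1000 = 59.9 mPa*s

59.9


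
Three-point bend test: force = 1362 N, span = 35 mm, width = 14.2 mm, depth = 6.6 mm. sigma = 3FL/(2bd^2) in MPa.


sigma = 3*1362*35/(2*14.2*6.6^2) = 115.6 MPa

115.6


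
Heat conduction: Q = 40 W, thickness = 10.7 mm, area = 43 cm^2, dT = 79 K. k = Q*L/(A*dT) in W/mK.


k = 40*10.7/1000/(43/10000*79) = 1.26 W/mK

1.26


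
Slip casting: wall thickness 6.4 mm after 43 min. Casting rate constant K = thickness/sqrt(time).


K = 6.4 / sqrt(43) = 6.4 / 6.5574 = 0.976 mm/min^0.5

0.976


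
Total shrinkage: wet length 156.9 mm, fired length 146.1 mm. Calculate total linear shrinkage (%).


TS = (156.9 - 146.1) / 156.9 * 100 = 6.88%

6.88


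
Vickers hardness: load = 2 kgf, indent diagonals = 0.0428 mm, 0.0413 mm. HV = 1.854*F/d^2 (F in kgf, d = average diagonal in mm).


d_avg = (0.0428+0.0413)/2 = 0.04205 mm
HV = 1.854*2/0.04205^2 = 2097

2097


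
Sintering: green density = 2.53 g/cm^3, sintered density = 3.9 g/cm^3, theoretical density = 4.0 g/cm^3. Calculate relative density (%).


Relative = 3.9 / 4.0 * 100 = 97.5%

97.5


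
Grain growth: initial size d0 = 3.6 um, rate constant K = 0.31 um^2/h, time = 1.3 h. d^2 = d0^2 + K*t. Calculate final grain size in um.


d^2 = 3.6^2 + 0.31*1.3 = 13.363
d = sqrt(13.363) = 3.66 um

3.66


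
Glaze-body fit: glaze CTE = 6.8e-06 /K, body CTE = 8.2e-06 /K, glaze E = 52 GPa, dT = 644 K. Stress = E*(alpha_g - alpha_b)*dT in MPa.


Stress = 52*1000*(6.8e-06 - 8.2e-06)*644 = -46.9 MPa

-46.9


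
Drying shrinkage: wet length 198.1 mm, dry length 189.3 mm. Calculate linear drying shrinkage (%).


DS = (198.1 - 189.3) / 198.1 * 100 = 4.44%

4.44


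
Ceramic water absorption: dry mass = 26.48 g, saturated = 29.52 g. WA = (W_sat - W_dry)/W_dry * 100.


WA = (29.52 - 26.48) / 26.48 * 100 = 11.48%

11.48


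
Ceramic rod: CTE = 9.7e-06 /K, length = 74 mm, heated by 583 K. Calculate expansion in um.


dL = 9.7e-06 * 74 * 583 * 1000 = 418.477 um

418.477


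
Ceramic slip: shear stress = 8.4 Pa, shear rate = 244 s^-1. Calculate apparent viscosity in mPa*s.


eta = tau/gamma * 1000 = 8.4/244 * 1000 = 34.4 mPa*s

34.4


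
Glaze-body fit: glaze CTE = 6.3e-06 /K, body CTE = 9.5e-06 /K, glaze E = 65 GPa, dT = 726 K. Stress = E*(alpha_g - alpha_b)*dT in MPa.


Stress = 65*1000*(6.3e-06 - 9.5e-06)*726 = -151.0 MPa

-151.0


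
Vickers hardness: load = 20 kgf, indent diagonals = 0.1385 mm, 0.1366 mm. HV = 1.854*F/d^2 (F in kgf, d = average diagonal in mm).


d_avg = (0.1385+0.1366)/2 = 0.13755 mm
HV = 1.854*20/0.13755^2 = 1960

1960


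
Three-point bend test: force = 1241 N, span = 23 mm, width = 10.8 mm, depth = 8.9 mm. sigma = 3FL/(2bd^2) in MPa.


sigma = 3*1241*23/(2*10.8*8.9^2) = 50.0 MPa

50.0


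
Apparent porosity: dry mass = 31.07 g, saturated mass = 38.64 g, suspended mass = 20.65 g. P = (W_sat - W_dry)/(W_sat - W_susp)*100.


P = (38.64 - 31.07) / (38.64 - 20.65) * 100 = 7.57 / 17.99 * 100 = 42.1%

42.1


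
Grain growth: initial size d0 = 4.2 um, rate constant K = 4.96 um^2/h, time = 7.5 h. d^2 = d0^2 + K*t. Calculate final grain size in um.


d^2 = 4.2^2 + 4.96*7.5 = 54.84
d = sqrt(54.84) = 7.41 um

7.41


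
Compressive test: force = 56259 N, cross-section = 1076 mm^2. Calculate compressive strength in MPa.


CS = 56259 / 1076 = 52.3 MPa

52.3


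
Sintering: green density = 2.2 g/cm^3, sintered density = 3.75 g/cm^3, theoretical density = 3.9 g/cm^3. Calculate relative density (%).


Relative = 3.75 / 3.9 * 100 = 96.2%

96.2


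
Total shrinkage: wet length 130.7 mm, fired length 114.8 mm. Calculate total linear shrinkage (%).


TS = (130.7 - 114.8) / 130.7 * 100 = 12.17%

12.17


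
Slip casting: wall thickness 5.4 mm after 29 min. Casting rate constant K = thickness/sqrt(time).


K = 5.4 / sqrt(29) = 5.4 / 5.3852 = 1.003 mm/min^0.5

1.003


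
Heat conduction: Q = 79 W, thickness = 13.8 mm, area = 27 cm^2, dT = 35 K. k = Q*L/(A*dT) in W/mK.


k = 79*13.8/1000/(27/10000*35) = 11.54 W/mK

11.54


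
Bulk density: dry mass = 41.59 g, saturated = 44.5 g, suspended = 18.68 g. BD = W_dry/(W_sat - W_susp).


BD = 41.59 / (44.5 - 18.68) = 41.59 / 25.82 = 1.611 g/cm^3

1.611


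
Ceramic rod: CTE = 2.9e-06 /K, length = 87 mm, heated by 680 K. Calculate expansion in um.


dL = 2.9e-06 * 87 * 680 * 1000 = 171.564 um

171.564


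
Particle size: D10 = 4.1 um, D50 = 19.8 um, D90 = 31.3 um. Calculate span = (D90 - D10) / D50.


Span = (31.3 - 4.1) / 19.8 = 27.2 / 19.8 = 1.374

1.374


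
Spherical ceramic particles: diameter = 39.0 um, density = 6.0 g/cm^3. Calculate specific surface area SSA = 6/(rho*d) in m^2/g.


SSA = 6 / (6.0 * 39.0) = 0.026 m^2/g

0.026


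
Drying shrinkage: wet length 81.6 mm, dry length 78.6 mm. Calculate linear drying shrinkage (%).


DS = (81.6 - 78.6) / 81.6 * 100 = 3.68%

3.68


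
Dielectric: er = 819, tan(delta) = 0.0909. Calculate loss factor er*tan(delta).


Loss = 819 * 0.0909 = 74.447

74.447


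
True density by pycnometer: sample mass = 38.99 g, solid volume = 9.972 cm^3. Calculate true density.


TD = 38.99 / 9.972 = 3.91 g/cm^3

3.91


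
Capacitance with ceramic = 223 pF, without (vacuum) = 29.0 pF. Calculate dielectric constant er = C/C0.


er = 223 / 29.0 = 7.69

7.69


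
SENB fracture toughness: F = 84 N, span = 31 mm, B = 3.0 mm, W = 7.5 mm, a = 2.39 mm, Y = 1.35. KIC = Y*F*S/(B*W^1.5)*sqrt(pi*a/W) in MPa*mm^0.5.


KIC = 1.35*84*31/(3.0*7.5^1.5)*sqrt(pi*2.39/7.5) = 57.08

57.08


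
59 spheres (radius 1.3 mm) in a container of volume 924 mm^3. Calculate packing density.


V_sphere = 4/3*pi*1.3^3 = 9.2028 mm^3
Total V = 59*9.2028 = 542.9652 mm^3
PD = 542.9652 / 924 = 0.588

0.588


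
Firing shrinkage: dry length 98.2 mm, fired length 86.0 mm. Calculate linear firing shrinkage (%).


FS = (98.2 - 86.0) / 98.2 * 100 = 12.42%

12.42


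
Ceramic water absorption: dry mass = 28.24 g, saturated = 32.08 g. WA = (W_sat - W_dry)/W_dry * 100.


WA = (32.08 - 28.24) / 28.24 * 100 = 13.6%

13.6


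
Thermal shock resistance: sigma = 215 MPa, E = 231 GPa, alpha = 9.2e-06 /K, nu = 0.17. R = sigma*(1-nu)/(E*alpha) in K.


R = 215*(1-0.17)/(231*1000*9.2e-06) = 84 K

84


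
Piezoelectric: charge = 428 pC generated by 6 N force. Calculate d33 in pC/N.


d33 = 428 / 6 = 71.3 pC/N

71.3


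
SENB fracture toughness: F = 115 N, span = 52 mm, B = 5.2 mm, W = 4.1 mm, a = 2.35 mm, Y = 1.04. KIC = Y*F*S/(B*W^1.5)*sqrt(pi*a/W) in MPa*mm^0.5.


KIC = 1.04*115*52/(5.2*4.1^1.5)*sqrt(pi*2.35/4.1) = 193.32

193.32


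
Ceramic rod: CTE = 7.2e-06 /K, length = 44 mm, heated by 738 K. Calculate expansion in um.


dL = 7.2e-06 * 44 * 738 * 1000 = 233.798 um

233.798


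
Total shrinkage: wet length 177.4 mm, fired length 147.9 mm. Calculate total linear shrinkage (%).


TS = (177.4 - 147.9) / 177.4 * 100 = 16.63%

16.63


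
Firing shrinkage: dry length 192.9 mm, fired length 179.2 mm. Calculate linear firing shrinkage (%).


FS = (192.9 - 179.2) / 192.9 * 100 = 7.1%

7.1


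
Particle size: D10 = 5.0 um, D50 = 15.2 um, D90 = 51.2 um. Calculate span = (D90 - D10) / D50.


Span = (51.2 - 5.0) / 15.2 = 46.2 / 15.2 = 3.039

3.039


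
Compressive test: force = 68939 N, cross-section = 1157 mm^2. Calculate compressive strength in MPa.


CS = 68939 / 1157 = 59.6 MPa

59.6


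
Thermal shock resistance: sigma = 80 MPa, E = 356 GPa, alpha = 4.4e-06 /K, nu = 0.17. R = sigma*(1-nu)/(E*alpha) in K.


R = 80*(1-0.17)/(356*1000*4.4e-06) = 42 K

42


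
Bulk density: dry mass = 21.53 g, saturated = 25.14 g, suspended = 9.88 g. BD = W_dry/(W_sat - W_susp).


BD = 21.53 / (25.14 - 9.88) = 21.53 / 15.26 = 1.411 g/cm^3

1.411


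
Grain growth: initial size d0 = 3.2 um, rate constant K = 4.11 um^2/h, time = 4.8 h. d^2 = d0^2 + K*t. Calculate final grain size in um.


d^2 = 3.2^2 + 4.11*4.8 = 29.968
d = sqrt(29.968) = 5.47 um

5.47


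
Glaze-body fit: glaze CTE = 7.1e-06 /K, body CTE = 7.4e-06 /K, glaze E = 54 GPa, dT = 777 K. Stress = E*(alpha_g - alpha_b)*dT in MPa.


Stress = 54*1000*(7.1e-06 - 7.4e-06)*777 = -12.6 MPa

-12.6


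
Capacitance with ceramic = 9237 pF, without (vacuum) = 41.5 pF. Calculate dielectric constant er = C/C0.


er = 9237 / 41.5 = 222.58

222.58


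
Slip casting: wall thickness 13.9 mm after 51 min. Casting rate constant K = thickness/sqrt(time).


K = 13.9 / sqrt(51) = 13.9 / 7.1414 = 1.946 mm/min^0.5

1.946


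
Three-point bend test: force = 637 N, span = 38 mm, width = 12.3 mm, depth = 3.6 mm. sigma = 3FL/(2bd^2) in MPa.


sigma = 3*637*38/(2*12.3*3.6^2) = 227.8 MPa

227.8


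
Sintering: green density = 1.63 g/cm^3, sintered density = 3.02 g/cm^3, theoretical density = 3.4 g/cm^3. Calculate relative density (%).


Relative = 3.02 / 3.4 * 100 = 88.8%

88.8


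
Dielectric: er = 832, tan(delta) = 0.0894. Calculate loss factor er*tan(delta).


Loss = 832 * 0.0894 = 74.381

74.381


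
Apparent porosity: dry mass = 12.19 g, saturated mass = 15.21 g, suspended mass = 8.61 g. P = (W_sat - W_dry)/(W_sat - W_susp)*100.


P = (15.21 - 12.19) / (15.21 - 8.61) * 100 = 3.02 / 6.6 * 100 = 45.8%

45.8


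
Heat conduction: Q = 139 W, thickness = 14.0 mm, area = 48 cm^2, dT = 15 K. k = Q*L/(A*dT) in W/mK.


k = 139*14.0/1000/(48/10000*15) = 27.03 W/mK

27.03


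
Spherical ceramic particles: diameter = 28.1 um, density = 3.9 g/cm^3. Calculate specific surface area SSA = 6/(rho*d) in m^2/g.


SSA = 6 / (3.9 * 28.1) = 0.055 m^2/g

0.055


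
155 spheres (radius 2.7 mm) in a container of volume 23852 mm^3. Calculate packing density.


V_sphere = 4/3*pi*2.7^3 = 82.448 mm^3
Total V = 155*82.448 = 12779.44 mm^3
PD = 12779.44 / 23852 = 0.536

0.536


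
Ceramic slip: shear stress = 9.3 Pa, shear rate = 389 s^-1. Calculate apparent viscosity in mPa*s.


eta = tau/gamma * 1000 = 9.3/389 * 1000 = 23.9 mPa*s

23.9


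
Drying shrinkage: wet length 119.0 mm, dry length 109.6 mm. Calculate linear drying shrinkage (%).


DS = (119.0 - 109.6) / 119.0 * 100 = 7.9%

7.9


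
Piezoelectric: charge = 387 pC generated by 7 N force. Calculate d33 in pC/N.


d33 = 387 / 7 = 55.3 pC/N

55.3


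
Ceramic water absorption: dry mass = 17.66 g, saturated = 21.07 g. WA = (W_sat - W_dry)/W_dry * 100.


WA = (21.07 - 17.66) / 17.66 * 100 = 19.31%

19.31


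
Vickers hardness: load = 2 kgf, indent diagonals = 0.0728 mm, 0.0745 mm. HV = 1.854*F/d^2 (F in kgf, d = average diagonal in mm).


d_avg = (0.0728+0.0745)/2 = 0.07365 mm
HV = 1.854*2/0.07365^2 = 684

684


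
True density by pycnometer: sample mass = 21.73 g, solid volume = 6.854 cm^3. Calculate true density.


TD = 21.73 / 6.854 = 3.17 g/cm^3

3.17


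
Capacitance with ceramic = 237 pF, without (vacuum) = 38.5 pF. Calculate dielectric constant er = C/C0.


er = 237 / 38.5 = 6.16

6.16


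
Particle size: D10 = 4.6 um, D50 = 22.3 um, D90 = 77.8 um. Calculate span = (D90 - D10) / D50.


Span = (77.8 - 4.6) / 22.3 = 73.2 / 22.3 = 3.283

3.283


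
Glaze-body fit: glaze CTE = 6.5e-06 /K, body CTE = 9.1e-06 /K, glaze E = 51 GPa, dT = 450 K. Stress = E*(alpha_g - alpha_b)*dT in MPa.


Stress = 51*1000*(6.5e-06 - 9.1e-06)*450 = -59.7 MPa

-59.7


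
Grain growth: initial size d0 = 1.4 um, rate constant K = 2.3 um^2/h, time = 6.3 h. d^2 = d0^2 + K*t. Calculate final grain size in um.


d^2 = 1.4^2 + 2.3*6.3 = 16.45
d = sqrt(16.45) = 4.06 um

4.06


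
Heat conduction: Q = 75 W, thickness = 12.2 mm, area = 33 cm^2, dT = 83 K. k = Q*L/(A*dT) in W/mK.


k = 75*12.2/1000/(33/10000*83) = 3.34 W/mK

3.34


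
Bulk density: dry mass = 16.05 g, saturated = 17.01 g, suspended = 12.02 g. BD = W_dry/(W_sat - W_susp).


BD = 16.05 / (17.01 - 12.02) = 16.05 / 4.99 = 3.216 g/cm^3

3.216


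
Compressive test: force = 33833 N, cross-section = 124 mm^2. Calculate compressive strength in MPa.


CS = 33833 / 124 = 272.8 MPa

272.8


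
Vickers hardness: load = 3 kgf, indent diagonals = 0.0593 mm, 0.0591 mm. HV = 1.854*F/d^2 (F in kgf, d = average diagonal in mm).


d_avg = (0.0593+0.0591)/2 = 0.0592 mm
HV = 1.854*3/0.0592^2 = 1587

1587


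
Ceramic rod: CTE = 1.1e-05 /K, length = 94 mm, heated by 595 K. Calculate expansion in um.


dL = 1.1e-05 * 94 * 595 * 1000 = 615.23 um

615.23


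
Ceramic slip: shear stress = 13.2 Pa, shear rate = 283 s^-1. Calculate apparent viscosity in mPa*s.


eta = tau/gamma * 1000 = 13.2/283 * 1000 = 46.6 mPa*s

46.6


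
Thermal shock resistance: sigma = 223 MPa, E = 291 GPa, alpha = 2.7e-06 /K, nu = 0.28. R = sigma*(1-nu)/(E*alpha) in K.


R = 223*(1-0.28)/(291*1000*2.7e-06) = 204 K

204


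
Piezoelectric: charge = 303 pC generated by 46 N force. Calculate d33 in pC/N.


d33 = 303 / 46 = 6.6 pC/N

6.6


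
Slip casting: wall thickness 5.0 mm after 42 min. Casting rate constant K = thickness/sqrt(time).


K = 5.0 / sqrt(42) = 5.0 / 6.4807 = 0.772 mm/min^0.5

0.772


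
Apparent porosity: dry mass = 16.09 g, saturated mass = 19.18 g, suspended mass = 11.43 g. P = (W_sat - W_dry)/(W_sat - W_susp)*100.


P = (19.18 - 16.09) / (19.18 - 11.43) * 100 = 3.09 / 7.75 * 100 = 39.9%

39.9


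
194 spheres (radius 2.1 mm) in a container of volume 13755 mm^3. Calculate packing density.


V_sphere = 4/3*pi*2.1^3 = 38.7924 mm^3
Total V = 194*38.7924 = 7525.7256 mm^3
PD = 7525.7256 / 13755 = 0.547

0.547


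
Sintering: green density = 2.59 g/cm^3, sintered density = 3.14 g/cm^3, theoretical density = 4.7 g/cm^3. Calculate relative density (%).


Relative = 3.14 / 4.7 * 100 = 66.8%

66.8


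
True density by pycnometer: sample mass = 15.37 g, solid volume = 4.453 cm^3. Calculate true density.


TD = 15.37 / 4.453 = 3.452 g/cm^3

3.452


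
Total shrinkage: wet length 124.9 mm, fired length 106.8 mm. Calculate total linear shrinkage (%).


TS = (124.9 - 106.8) / 124.9 * 100 = 14.49%

14.49


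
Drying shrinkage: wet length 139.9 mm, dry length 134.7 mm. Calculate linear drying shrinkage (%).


DS = (139.9 - 134.7) / 139.9 * 100 = 3.72%

3.72


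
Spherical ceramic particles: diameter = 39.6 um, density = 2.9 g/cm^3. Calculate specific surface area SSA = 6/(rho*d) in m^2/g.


SSA = 6 / (2.9 * 39.6) = 0.052 m^2/g

0.052


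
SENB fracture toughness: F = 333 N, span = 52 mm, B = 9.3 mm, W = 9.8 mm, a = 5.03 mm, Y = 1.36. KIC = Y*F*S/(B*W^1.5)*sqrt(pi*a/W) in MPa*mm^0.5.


KIC = 1.36*333*52/(9.3*9.8^1.5)*sqrt(pi*5.03/9.8) = 104.81

104.81


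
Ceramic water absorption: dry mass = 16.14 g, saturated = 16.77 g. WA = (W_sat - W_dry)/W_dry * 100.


WA = (16.77 - 16.14) / 16.14 * 100 = 3.9%

3.9
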